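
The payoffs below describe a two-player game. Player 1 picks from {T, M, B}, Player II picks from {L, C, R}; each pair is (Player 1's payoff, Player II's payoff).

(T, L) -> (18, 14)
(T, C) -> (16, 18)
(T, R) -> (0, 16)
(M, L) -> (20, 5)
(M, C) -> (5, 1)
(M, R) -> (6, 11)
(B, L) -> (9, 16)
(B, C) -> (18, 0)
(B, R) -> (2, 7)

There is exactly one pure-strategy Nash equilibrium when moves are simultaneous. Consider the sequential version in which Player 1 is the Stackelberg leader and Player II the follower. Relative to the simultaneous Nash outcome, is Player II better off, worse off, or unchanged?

better off

Solve by backward induction (Player 1 leads).
- T: Player II compares 14, 18, 16 and picks C; Player 1 would get 16.
- M: Player II compares 5, 1, 11 and picks R; Player 1 would get 6.
- B: Player II compares 16, 0, 7 and picks L; Player 1 would get 9.
Player 1's induced payoffs are 16, 6, 9, so Player 1 commits to T. Subgame-perfect outcome: (T, C) with payoffs (16, 18).
Under simultaneous play:
Player 1's best replies: L→M; C→B; R→M.
Player II's best replies: T→C; M→R; B→L.
Only (M, R) has each player best-responding; Nash payoffs (6, 11).
Player II earns 18 sequentially versus 11 at the Nash outcome: better off.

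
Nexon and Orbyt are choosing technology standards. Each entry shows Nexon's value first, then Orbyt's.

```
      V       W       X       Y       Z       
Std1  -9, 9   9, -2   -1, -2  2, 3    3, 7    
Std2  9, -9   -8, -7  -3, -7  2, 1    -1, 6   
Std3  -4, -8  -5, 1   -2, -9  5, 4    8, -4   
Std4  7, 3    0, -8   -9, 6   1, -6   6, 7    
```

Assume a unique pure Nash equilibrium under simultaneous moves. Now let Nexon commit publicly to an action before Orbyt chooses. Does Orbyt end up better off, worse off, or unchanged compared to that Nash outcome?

better off

Solve by backward induction (Nexon leads).
- Std1 → Orbyt plays V (best of 9, -2, -2, 3, 7); Nexon gets -9.
- Std2 → Orbyt plays Z (best of -9, -7, -7, 1, 6); Nexon gets -1.
- Std3 → Orbyt plays Y (best of -8, 1, -9, 4, -4); Nexon gets 5.
- Std4 → Orbyt plays Z (best of 3, -8, 6, -6, 7); Nexon gets 6.
Among -9, -1, 5, 6, the best is 6 at Std4. Subgame-perfect outcome: (Std4, Z) with payoffs (6, 7).
For the simultaneous game, intersect best replies.
Nexon's best replies: V→Std2; W→Std1; X→Std1; Y→Std3; Z→Std3.
Orbyt's best replies: Std1→V; Std2→Z; Std3→Y; Std4→Z.
The unique mutual best reply is (Std3, Y), giving (5, 4).
Orbyt earns 7 sequentially versus 4 at the Nash outcome: better off.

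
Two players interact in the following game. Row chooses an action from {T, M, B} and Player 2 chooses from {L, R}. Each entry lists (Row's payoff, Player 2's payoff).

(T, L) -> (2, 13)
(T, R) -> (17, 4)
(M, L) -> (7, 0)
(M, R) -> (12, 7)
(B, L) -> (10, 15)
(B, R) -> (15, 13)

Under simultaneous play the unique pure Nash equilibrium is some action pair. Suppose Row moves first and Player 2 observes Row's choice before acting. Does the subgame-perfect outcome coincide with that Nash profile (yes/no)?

no

Solve by backward induction (Row leads).
- T: BR = L, leader payoff 2.
- M: BR = R, leader payoff 12.
- B: BR = L, leader payoff 10.
Row's induced payoffs are 2, 12, 10, so Row commits to M. Subgame-perfect outcome: (M, R) with payoffs (12, 7).
Now find the simultaneous Nash equilibrium.
Row's best replies: L→B; R→T.
Player 2's best replies: T→L; M→R; B→L.
Only (B, L) has each player best-responding; Nash payoffs (10, 15).
Sequential outcome (M, R) differs from the Nash profile (B, L).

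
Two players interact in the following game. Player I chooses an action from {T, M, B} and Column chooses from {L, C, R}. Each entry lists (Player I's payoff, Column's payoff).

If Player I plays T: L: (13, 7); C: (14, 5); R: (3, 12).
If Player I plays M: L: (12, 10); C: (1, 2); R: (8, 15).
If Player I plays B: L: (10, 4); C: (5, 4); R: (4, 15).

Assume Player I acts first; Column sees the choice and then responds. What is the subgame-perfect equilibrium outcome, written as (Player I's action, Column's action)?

(M, R)

Solve by backward induction (Player I leads).
- T → Column plays R (best of 7, 5, 12); Player I gets 3.
- M → Column plays R (best of 10, 2, 15); Player I gets 8.
- B → Column plays R (best of 4, 4, 15); Player I gets 4.
Among 3, 8, 4, the best is 8 at M. Subgame-perfect outcome: (M, R) with payoffs (8, 15).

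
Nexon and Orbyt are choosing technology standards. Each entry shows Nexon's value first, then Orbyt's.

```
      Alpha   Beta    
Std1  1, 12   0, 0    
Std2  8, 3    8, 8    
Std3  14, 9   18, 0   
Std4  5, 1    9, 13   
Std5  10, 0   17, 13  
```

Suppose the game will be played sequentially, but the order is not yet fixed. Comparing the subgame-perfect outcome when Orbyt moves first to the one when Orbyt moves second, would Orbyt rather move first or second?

If Nexon leads: Orbyt's best replies are Std1→Alpha, Std2→Beta, Std3→Alpha, Std4→Beta, Std5→Beta; Nexon's induced payoffs 1, 8, 14, 9, 17; outcome (Std5, Beta), payoffs (17, 13).
If Orbyt leads: Nexon's best replies are Alpha→Std3, Beta→Std3; Orbyt's induced payoffs 9, 0; outcome (Std3, Alpha), payoffs (14, 9).
Orbyt gets 9 moving first and 13 moving second, so Orbyt prefers to move second.

second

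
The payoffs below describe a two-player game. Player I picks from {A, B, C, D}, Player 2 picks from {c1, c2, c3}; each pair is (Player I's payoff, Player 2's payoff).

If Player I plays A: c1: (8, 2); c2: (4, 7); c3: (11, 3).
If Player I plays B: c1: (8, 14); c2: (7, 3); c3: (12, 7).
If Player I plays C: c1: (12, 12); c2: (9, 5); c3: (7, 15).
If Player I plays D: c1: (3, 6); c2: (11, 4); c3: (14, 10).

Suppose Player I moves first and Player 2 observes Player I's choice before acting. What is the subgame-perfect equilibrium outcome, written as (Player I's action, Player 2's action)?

Solve by backward induction (Player I leads).
- A → Player 2 plays c2 (best of 2, 7, 3); Player I gets 4.
- B → Player 2 plays c1 (best of 14, 3, 7); Player I gets 8.
- C → Player 2 plays c3 (best of 12, 5, 15); Player I gets 7.
- D → Player 2 plays c3 (best of 6, 4, 10); Player I gets 14.
Among 4, 8, 7, 14, the best is 14 at D. Subgame-perfect outcome: (D, c3) with payoffs (14, 10).

(D, c3)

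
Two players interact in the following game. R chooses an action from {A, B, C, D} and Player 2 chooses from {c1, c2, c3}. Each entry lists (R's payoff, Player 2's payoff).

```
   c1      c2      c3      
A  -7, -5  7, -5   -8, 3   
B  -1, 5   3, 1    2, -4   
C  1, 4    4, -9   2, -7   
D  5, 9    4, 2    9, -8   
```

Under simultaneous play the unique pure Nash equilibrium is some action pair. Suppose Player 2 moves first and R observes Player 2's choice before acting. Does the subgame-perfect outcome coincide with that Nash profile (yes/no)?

yes

R best-responds to each possible Player 2 move:
- c1: R compares -7, -1, 1, 5 and picks D; Player 2 would get 9.
- c2: R compares 7, 3, 4, 4 and picks A; Player 2 would get -5.
- c3: R compares -8, 2, 2, 9 and picks D; Player 2 would get -8.
Among 9, -5, -8, the best is 9 at c1. Subgame-perfect outcome: (D, c1) with payoffs (5, 9).
For the simultaneous game, intersect best replies.
R's best replies: c1→D; c2→A; c3→D.
Player 2's best replies: A→c3; B→c1; C→c1; D→c1.
The unique mutual best reply is (D, c1), giving (5, 9).
Sequential outcome (D, c1) coincides with the Nash profile (D, c1).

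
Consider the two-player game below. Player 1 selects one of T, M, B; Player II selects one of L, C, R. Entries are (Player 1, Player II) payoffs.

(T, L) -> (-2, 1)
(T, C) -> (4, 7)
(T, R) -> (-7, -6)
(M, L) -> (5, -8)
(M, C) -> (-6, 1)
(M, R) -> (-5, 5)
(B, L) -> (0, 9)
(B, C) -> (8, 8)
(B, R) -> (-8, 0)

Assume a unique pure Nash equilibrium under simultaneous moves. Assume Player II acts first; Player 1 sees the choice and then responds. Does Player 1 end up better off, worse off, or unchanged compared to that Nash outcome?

Work backward from Player 1's decision.
- L: Player 1 compares -2, 5, 0 and picks M; Player II would get -8.
- C: Player 1 compares 4, -6, 8 and picks B; Player II would get 8.
- R: Player 1 compares -7, -5, -8 and picks M; Player II would get 5.
Maximizing over -8, 8, 5, Player II chooses C. Subgame-perfect outcome: (B, C) with payoffs (8, 8).
Under simultaneous play:
Player 1's best replies: L→M; C→B; R→M.
Player II's best replies: T→C; M→R; B→L.
Only (M, R) has each player best-responding; Nash payoffs (-5, 5).
Player 1 earns 8 sequentially versus -5 at the Nash outcome: better off.

better off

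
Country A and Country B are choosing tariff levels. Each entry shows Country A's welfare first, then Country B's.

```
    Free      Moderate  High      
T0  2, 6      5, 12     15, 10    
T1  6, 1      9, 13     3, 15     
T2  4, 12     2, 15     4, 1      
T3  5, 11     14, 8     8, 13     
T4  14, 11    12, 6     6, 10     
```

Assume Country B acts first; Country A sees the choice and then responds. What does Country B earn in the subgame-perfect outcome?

11

Backward induction with Country B moving first.
- Free → Country A plays T4 (best of 2, 6, 4, 5, 14); Country B gets 11.
- Moderate → Country A plays T3 (best of 5, 9, 2, 14, 12); Country B gets 8.
- High → Country A plays T0 (best of 15, 3, 4, 8, 6); Country B gets 10.
Maximizing over 11, 8, 10, Country B chooses Free. Subgame-perfect outcome: (T4, Free) with payoffs (14, 11).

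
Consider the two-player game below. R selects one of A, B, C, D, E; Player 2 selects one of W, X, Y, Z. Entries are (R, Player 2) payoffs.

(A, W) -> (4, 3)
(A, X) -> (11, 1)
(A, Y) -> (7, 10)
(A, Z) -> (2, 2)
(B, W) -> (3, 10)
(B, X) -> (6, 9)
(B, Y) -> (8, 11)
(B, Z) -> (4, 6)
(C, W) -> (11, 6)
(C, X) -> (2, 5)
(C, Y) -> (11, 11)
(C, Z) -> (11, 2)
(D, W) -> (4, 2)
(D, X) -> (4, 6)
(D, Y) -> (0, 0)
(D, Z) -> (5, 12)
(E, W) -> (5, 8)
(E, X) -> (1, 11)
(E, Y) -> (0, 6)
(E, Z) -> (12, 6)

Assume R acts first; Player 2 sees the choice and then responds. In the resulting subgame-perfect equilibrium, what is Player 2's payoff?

11

Player 2 best-responds to each possible R move:
- A → Player 2 plays Y (best of 3, 1, 10, 2); R gets 7.
- B → Player 2 plays Y (best of 10, 9, 11, 6); R gets 8.
- C → Player 2 plays Y (best of 6, 5, 11, 2); R gets 11.
- D → Player 2 plays Z (best of 2, 6, 0, 12); R gets 5.
- E → Player 2 plays X (best of 8, 11, 6, 6); R gets 1.
Among 7, 8, 11, 5, 1, the best is 11 at C. Subgame-perfect outcome: (C, Y) with payoffs (11, 11).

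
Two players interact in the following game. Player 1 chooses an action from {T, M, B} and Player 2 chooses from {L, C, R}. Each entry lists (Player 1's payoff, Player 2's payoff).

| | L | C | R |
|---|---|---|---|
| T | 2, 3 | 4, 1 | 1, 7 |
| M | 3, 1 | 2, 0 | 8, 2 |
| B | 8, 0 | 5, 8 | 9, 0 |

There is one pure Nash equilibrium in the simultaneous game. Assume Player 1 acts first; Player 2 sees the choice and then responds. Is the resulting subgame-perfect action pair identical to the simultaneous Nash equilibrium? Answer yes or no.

no

Player 2 best-responds to each possible Player 1 move:
- T: BR = R, leader payoff 1.
- M: BR = R, leader payoff 8.
- B: BR = C, leader payoff 5.
Maximizing over 1, 8, 5, Player 1 chooses M. Subgame-perfect outcome: (M, R) with payoffs (8, 2).
Under simultaneous play:
Player 1's best replies: L→B; C→B; R→B.
Player 2's best replies: T→R; M→R; B→C.
The unique mutual best reply is (B, C), giving (5, 8).
Sequential outcome (M, R) differs from the Nash profile (B, C).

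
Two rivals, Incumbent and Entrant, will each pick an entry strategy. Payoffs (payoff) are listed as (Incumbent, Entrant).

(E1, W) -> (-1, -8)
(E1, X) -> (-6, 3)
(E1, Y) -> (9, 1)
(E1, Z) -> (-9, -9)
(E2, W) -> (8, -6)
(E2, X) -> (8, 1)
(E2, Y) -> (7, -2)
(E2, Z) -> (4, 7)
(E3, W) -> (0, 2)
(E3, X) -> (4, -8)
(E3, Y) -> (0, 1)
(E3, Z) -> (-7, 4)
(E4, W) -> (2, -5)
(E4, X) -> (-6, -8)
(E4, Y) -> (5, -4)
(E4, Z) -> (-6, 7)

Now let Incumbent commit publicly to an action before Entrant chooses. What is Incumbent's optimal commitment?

E2

Solve by backward induction (Incumbent leads).
- E1 → Entrant plays X (best of -8, 3, 1, -9); Incumbent gets -6.
- E2 → Entrant plays Z (best of -6, 1, -2, 7); Incumbent gets 4.
- E3 → Entrant plays Z (best of 2, -8, 1, 4); Incumbent gets -7.
- E4 → Entrant plays Z (best of -5, -8, -4, 7); Incumbent gets -6.
Among -6, 4, -7, -6, the best is 4 at E2. Subgame-perfect outcome: (E2, Z) with payoffs (4, 7).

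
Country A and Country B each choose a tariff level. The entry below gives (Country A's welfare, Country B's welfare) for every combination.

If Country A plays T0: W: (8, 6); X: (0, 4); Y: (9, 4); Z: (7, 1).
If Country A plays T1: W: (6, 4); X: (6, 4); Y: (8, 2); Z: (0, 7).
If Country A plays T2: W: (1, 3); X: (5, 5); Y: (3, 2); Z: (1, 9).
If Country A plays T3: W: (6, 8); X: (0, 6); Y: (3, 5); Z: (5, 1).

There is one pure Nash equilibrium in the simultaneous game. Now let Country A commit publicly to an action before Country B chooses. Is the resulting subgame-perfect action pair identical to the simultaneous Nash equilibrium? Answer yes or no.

yes

Work backward from Country B's decision.
- T0: BR = W, leader payoff 8.
- T1: BR = Z, leader payoff 0.
- T2: BR = Z, leader payoff 1.
- T3: BR = W, leader payoff 6.
Among 8, 0, 1, 6, the best is 8 at T0. Subgame-perfect outcome: (T0, W) with payoffs (8, 6).
Under simultaneous play:
Country A's best replies: W→T0; X→T1; Y→T0; Z→T0.
Country B's best replies: T0→W; T1→Z; T2→Z; T3→W.
Only (T0, W) has each player best-responding; Nash payoffs (8, 6).
Sequential outcome (T0, W) coincides with the Nash profile (T0, W).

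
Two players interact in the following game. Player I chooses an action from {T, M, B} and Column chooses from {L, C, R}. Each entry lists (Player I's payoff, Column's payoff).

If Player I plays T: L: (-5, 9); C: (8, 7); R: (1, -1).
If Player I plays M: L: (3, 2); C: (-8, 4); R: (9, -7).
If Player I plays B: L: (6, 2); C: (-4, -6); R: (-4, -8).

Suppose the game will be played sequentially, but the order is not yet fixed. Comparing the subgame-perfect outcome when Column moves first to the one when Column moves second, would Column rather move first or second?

first

If Player I leads: Column's best replies are T→L, M→C, B→L; Player I's induced payoffs -5, -8, 6; outcome (B, L), payoffs (6, 2).
If Column leads: Player I's best replies are L→B, C→T, R→M; Column's induced payoffs 2, 7, -7; outcome (T, C), payoffs (8, 7).
Column gets 7 moving first and 2 moving second, so Column prefers to move first.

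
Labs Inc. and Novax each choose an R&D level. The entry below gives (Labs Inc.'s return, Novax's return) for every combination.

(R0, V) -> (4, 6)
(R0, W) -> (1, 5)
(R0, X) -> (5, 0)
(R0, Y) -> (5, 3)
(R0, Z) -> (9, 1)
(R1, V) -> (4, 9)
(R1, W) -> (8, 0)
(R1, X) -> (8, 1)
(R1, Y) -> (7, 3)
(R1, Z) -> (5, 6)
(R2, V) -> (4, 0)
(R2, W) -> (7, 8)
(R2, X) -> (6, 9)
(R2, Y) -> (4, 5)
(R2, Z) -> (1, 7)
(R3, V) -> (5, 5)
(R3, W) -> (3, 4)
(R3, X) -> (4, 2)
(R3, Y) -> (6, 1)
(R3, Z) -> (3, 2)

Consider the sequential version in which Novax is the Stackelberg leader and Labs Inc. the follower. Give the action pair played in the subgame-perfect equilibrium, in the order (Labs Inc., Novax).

Labs Inc. best-responds to each possible Novax move:
- V: Labs Inc. compares 4, 4, 4, 5 and picks R3; Novax would get 5.
- W: Labs Inc. compares 1, 8, 7, 3 and picks R1; Novax would get 0.
- X: Labs Inc. compares 5, 8, 6, 4 and picks R1; Novax would get 1.
- Y: Labs Inc. compares 5, 7, 4, 6 and picks R1; Novax would get 3.
- Z: Labs Inc. compares 9, 5, 1, 3 and picks R0; Novax would get 1.
Among 5, 0, 1, 3, 1, the best is 5 at V. Subgame-perfect outcome: (R3, V) with payoffs (5, 5).

(R3, V)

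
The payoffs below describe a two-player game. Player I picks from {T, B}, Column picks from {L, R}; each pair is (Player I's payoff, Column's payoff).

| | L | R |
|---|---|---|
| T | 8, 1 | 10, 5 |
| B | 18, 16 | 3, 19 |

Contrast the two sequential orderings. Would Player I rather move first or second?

second

If Player I leads: Column's best replies are T→R, B→R; Player I's induced payoffs 10, 3; outcome (T, R), payoffs (10, 5).
If Column leads: Player I's best replies are L→B, R→T; Column's induced payoffs 16, 5; outcome (B, L), payoffs (18, 16).
Player I gets 10 moving first and 18 moving second, so Player I prefers to move second.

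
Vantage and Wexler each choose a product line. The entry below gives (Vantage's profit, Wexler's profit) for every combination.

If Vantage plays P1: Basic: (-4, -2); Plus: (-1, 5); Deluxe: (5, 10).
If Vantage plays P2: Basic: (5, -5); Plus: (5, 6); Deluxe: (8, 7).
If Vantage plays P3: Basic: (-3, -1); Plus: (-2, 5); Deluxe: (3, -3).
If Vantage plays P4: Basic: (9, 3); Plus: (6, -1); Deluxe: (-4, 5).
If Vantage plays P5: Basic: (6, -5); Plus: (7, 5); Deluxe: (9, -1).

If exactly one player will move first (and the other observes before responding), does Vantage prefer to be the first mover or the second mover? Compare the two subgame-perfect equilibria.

first

If Vantage leads: Wexler's best replies are P1→Deluxe, P2→Deluxe, P3→Plus, P4→Deluxe, P5→Plus; Vantage's induced payoffs 5, 8, -2, -4, 7; outcome (P2, Deluxe), payoffs (8, 7).
If Wexler leads: Vantage's best replies are Basic→P4, Plus→P5, Deluxe→P5; Wexler's induced payoffs 3, 5, -1; outcome (P5, Plus), payoffs (7, 5).
Vantage gets 8 moving first and 7 moving second, so Vantage prefers to move first.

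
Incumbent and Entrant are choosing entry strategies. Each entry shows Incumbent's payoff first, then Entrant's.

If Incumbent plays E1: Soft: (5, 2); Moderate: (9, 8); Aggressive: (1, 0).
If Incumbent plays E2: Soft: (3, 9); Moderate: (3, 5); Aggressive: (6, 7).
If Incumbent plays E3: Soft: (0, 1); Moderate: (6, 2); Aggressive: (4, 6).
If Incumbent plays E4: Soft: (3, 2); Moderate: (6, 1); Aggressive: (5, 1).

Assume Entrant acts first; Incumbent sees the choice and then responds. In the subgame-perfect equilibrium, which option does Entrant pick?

Moderate

Solve by backward induction (Entrant leads).
- Soft: Incumbent compares 5, 3, 0, 3 and picks E1; Entrant would get 2.
- Moderate: Incumbent compares 9, 3, 6, 6 and picks E1; Entrant would get 8.
- Aggressive: Incumbent compares 1, 6, 4, 5 and picks E2; Entrant would get 7.
Entrant's induced payoffs are 2, 8, 7, so Entrant commits to Moderate. Subgame-perfect outcome: (E1, Moderate) with payoffs (9, 8).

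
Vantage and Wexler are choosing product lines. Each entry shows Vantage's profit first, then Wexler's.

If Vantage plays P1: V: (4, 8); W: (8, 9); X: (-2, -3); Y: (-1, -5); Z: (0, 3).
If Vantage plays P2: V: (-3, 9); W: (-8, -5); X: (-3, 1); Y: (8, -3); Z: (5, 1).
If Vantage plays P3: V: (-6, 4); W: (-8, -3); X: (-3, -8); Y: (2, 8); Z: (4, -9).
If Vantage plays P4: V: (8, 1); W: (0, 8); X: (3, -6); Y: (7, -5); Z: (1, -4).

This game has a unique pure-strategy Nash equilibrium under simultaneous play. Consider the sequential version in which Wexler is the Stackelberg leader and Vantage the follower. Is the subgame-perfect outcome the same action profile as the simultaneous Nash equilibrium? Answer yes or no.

yes

Backward induction with Wexler moving first.
- V → Vantage plays P4 (best of 4, -3, -6, 8); Wexler gets 1.
- W → Vantage plays P1 (best of 8, -8, -8, 0); Wexler gets 9.
- X → Vantage plays P4 (best of -2, -3, -3, 3); Wexler gets -6.
- Y → Vantage plays P2 (best of -1, 8, 2, 7); Wexler gets -3.
- Z → Vantage plays P2 (best of 0, 5, 4, 1); Wexler gets 1.
Wexler's induced payoffs are 1, 9, -6, -3, 1, so Wexler commits to W. Subgame-perfect outcome: (P1, W) with payoffs (8, 9).
Now find the simultaneous Nash equilibrium.
Vantage's best replies: V→P4; W→P1; X→P4; Y→P2; Z→P2.
Wexler's best replies: P1→W; P2→V; P3→Y; P4→W.
The unique mutual best reply is (P1, W), giving (8, 9).
Sequential outcome (P1, W) coincides with the Nash profile (P1, W).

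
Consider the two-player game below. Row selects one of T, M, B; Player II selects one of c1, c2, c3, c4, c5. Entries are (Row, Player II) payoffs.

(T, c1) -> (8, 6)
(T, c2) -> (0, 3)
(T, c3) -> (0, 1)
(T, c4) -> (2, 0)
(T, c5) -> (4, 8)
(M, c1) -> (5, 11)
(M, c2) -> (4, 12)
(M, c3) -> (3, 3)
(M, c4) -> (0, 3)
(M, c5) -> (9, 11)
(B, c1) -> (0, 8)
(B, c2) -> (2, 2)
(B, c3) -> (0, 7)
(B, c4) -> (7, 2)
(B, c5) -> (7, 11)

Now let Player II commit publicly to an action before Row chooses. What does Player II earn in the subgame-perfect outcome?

12

Solve by backward induction (Player II leads).
- c1 → Row plays T (best of 8, 5, 0); Player II gets 6.
- c2 → Row plays M (best of 0, 4, 2); Player II gets 12.
- c3 → Row plays M (best of 0, 3, 0); Player II gets 3.
- c4 → Row plays B (best of 2, 0, 7); Player II gets 2.
- c5 → Row plays M (best of 4, 9, 7); Player II gets 11.
Among 6, 12, 3, 2, 11, the best is 12 at c2. Subgame-perfect outcome: (M, c2) with payoffs (4, 12).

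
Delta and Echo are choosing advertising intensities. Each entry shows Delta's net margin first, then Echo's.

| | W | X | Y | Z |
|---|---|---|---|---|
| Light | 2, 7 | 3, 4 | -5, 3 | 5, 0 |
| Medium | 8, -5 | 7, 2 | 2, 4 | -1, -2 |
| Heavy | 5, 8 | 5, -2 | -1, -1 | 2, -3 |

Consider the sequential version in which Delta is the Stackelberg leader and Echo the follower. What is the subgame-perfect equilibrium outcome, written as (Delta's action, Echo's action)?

Echo best-responds to each possible Delta move:
- Light: Echo compares 7, 4, 3, 0 and picks W; Delta would get 2.
- Medium: Echo compares -5, 2, 4, -2 and picks Y; Delta would get 2.
- Heavy: Echo compares 8, -2, -1, -3 and picks W; Delta would get 5.
Delta's induced payoffs are 2, 2, 5, so Delta commits to Heavy. Subgame-perfect outcome: (Heavy, W) with payoffs (5, 8).

(Heavy, W)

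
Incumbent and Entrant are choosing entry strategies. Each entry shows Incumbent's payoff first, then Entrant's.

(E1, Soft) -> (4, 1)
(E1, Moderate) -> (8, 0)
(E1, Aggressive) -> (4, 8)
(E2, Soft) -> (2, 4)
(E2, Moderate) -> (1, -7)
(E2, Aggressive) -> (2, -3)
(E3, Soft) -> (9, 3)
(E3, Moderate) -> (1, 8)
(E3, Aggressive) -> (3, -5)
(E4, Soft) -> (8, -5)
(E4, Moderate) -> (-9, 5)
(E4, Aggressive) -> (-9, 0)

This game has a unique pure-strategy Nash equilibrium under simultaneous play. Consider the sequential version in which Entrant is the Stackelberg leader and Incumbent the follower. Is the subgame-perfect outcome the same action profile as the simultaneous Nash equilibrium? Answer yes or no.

Work backward from Incumbent's decision.
- Soft → Incumbent plays E3 (best of 4, 2, 9, 8); Entrant gets 3.
- Moderate → Incumbent plays E1 (best of 8, 1, 1, -9); Entrant gets 0.
- Aggressive → Incumbent plays E1 (best of 4, 2, 3, -9); Entrant gets 8.
Among 3, 0, 8, the best is 8 at Aggressive. Subgame-perfect outcome: (E1, Aggressive) with payoffs (4, 8).
Now find the simultaneous Nash equilibrium.
Incumbent's best replies: Soft→E3; Moderate→E1; Aggressive→E1.
Entrant's best replies: E1→Aggressive; E2→Soft; E3→Moderate; E4→Moderate.
Only (E1, Aggressive) has each player best-responding; Nash payoffs (4, 8).
Sequential outcome (E1, Aggressive) coincides with the Nash profile (E1, Aggressive).

yes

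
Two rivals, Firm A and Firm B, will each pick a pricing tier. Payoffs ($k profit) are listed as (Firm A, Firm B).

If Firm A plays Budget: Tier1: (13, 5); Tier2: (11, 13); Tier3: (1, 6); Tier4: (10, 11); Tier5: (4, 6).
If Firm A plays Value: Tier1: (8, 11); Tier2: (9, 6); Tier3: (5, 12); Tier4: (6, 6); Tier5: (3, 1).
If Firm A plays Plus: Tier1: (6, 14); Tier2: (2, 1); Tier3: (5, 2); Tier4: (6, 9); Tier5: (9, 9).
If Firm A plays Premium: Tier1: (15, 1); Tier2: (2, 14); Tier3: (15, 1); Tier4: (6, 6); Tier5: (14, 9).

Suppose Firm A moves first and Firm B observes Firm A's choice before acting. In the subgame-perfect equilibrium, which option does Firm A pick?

Backward induction with Firm A moving first.
- Budget → Firm B plays Tier2 (best of 5, 13, 6, 11, 6); Firm A gets 11.
- Value → Firm B plays Tier3 (best of 11, 6, 12, 6, 1); Firm A gets 5.
- Plus → Firm B plays Tier1 (best of 14, 1, 2, 9, 9); Firm A gets 6.
- Premium → Firm B plays Tier2 (best of 1, 14, 1, 6, 9); Firm A gets 2.
Firm A's induced payoffs are 11, 5, 6, 2, so Firm A commits to Budget. Subgame-perfect outcome: (Budget, Tier2) with payoffs (11, 13).

Budget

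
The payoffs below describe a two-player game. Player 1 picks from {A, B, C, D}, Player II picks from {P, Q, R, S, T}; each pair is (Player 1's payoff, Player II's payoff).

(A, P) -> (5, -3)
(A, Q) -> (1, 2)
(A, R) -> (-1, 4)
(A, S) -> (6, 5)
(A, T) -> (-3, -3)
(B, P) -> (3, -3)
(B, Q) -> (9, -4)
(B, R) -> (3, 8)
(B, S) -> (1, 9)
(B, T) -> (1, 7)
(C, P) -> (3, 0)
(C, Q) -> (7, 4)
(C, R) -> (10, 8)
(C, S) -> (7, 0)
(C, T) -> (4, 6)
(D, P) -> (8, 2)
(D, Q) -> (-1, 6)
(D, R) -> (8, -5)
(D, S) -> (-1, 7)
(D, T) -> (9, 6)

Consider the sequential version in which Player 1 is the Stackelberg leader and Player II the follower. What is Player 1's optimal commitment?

Work backward from Player II's decision.
- A → Player II plays S (best of -3, 2, 4, 5, -3); Player 1 gets 6.
- B → Player II plays S (best of -3, -4, 8, 9, 7); Player 1 gets 1.
- C → Player II plays R (best of 0, 4, 8, 0, 6); Player 1 gets 10.
- D → Player II plays S (best of 2, 6, -5, 7, 6); Player 1 gets -1.
Among 6, 1, 10, -1, the best is 10 at C. Subgame-perfect outcome: (C, R) with payoffs (10, 8).

C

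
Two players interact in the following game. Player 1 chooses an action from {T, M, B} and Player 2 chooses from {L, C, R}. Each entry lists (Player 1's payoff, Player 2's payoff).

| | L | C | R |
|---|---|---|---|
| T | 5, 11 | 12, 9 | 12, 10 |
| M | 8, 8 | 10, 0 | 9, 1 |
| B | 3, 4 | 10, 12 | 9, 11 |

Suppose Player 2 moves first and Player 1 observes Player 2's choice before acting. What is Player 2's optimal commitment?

R

Player 1 best-responds to each possible Player 2 move:
- L → Player 1 plays M (best of 5, 8, 3); Player 2 gets 8.
- C → Player 1 plays T (best of 12, 10, 10); Player 2 gets 9.
- R → Player 1 plays T (best of 12, 9, 9); Player 2 gets 10.
Maximizing over 8, 9, 10, Player 2 chooses R. Subgame-perfect outcome: (T, R) with payoffs (12, 10).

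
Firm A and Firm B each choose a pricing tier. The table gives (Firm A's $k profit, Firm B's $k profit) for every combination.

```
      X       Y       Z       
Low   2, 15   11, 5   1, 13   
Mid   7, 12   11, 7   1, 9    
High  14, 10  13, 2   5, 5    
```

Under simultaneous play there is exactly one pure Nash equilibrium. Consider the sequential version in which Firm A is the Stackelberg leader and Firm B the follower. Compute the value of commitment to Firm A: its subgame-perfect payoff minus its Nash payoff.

0

Solve by backward induction (Firm A leads).
- Low: Firm B compares 15, 5, 13 and picks X; Firm A would get 2.
- Mid: Firm B compares 12, 7, 9 and picks X; Firm A would get 7.
- High: Firm B compares 10, 2, 5 and picks X; Firm A would get 14.
Firm A's induced payoffs are 2, 7, 14, so Firm A commits to High. Subgame-perfect outcome: (High, X) with payoffs (14, 10).
Now find the simultaneous Nash equilibrium.
Firm A's best replies: X→High; Y→High; Z→High.
Firm B's best replies: Low→X; Mid→X; High→X.
Only (High, X) has each player best-responding; Nash payoffs (14, 10).
Firm A's commitment gain: 14 − 14 = 0.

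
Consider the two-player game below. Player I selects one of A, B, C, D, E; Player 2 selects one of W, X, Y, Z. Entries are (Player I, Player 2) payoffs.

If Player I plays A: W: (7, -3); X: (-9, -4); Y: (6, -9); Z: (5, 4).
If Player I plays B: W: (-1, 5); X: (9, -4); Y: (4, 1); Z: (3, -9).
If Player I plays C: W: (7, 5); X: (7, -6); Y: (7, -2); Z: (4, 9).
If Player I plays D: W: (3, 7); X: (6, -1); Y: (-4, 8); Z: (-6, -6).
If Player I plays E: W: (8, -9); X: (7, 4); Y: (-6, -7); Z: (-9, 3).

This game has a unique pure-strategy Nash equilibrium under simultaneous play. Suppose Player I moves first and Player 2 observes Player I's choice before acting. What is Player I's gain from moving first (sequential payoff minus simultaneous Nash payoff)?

2

Solve by backward induction (Player I leads).
- A: Player 2 compares -3, -4, -9, 4 and picks Z; Player I would get 5.
- B: Player 2 compares 5, -4, 1, -9 and picks W; Player I would get -1.
- C: Player 2 compares 5, -6, -2, 9 and picks Z; Player I would get 4.
- D: Player 2 compares 7, -1, 8, -6 and picks Y; Player I would get -4.
- E: Player 2 compares -9, 4, -7, 3 and picks X; Player I would get 7.
Among 5, -1, 4, -4, 7, the best is 7 at E. Subgame-perfect outcome: (E, X) with payoffs (7, 4).
For the simultaneous game, intersect best replies.
Player I's best replies: W→E; X→B; Y→C; Z→A.
Player 2's best replies: A→Z; B→W; C→Z; D→Y; E→X.
Only (A, Z) has each player best-responding; Nash payoffs (5, 4).
Player I's commitment gain: 7 − 5 = 2.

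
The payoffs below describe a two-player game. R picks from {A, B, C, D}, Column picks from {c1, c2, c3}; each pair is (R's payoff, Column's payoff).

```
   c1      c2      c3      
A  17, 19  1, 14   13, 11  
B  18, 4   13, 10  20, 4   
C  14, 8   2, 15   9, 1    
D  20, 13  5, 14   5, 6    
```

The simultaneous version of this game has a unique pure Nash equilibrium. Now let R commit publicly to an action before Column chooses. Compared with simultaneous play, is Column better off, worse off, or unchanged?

better off

Work backward from Column's decision.
- A: Column compares 19, 14, 11 and picks c1; R would get 17.
- B: Column compares 4, 10, 4 and picks c2; R would get 13.
- C: Column compares 8, 15, 1 and picks c2; R would get 2.
- D: Column compares 13, 14, 6 and picks c2; R would get 5.
Among 17, 13, 2, 5, the best is 17 at A. Subgame-perfect outcome: (A, c1) with payoffs (17, 19).
For the simultaneous game, intersect best replies.
R's best replies: c1→D; c2→B; c3→B.
Column's best replies: A→c1; B→c2; C→c2; D→c2.
The unique mutual best reply is (B, c2), giving (13, 10).
Column earns 19 sequentially versus 10 at the Nash outcome: better off.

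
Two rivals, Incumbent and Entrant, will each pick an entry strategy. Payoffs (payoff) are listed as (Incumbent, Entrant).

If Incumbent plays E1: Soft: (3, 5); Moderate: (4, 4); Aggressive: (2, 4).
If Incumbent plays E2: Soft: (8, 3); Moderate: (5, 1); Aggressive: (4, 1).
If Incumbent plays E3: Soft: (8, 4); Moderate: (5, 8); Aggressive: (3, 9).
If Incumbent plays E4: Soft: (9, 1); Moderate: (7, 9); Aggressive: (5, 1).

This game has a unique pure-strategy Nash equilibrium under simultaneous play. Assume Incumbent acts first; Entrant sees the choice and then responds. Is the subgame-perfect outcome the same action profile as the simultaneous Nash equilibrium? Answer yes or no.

Entrant best-responds to each possible Incumbent move:
- E1 → Entrant plays Soft (best of 5, 4, 4); Incumbent gets 3.
- E2 → Entrant plays Soft (best of 3, 1, 1); Incumbent gets 8.
- E3 → Entrant plays Aggressive (best of 4, 8, 9); Incumbent gets 3.
- E4 → Entrant plays Moderate (best of 1, 9, 1); Incumbent gets 7.
Incumbent's induced payoffs are 3, 8, 3, 7, so Incumbent commits to E2. Subgame-perfect outcome: (E2, Soft) with payoffs (8, 3).
Now find the simultaneous Nash equilibrium.
Incumbent's best replies: Soft→E4; Moderate→E4; Aggressive→E4.
Entrant's best replies: E1→Soft; E2→Soft; E3→Aggressive; E4→Moderate.
The unique mutual best reply is (E4, Moderate), giving (7, 9).
Sequential outcome (E2, Soft) differs from the Nash profile (E4, Moderate).

no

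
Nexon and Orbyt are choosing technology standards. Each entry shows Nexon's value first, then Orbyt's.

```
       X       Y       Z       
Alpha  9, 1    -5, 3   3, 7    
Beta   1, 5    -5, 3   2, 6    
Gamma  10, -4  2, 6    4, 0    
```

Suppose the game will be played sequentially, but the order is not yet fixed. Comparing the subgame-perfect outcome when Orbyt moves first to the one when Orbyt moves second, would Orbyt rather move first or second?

If Nexon leads: Orbyt's best replies are Alpha→Z, Beta→Z, Gamma→Y; Nexon's induced payoffs 3, 2, 2; outcome (Alpha, Z), payoffs (3, 7).
If Orbyt leads: Nexon's best replies are X→Gamma, Y→Gamma, Z→Gamma; Orbyt's induced payoffs -4, 6, 0; outcome (Gamma, Y), payoffs (2, 6).
Orbyt gets 6 moving first and 7 moving second, so Orbyt prefers to move second.

second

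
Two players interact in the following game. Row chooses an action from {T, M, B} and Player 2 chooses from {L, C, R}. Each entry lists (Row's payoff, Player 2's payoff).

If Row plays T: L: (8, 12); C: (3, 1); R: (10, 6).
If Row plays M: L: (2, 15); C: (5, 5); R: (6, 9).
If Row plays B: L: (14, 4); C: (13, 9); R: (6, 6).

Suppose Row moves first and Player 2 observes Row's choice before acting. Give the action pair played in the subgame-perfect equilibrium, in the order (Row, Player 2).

Backward induction with Row moving first.
- T → Player 2 plays L (best of 12, 1, 6); Row gets 8.
- M → Player 2 plays L (best of 15, 5, 9); Row gets 2.
- B → Player 2 plays C (best of 4, 9, 6); Row gets 13.
Row's induced payoffs are 8, 2, 13, so Row commits to B. Subgame-perfect outcome: (B, C) with payoffs (13, 9).

(B, C)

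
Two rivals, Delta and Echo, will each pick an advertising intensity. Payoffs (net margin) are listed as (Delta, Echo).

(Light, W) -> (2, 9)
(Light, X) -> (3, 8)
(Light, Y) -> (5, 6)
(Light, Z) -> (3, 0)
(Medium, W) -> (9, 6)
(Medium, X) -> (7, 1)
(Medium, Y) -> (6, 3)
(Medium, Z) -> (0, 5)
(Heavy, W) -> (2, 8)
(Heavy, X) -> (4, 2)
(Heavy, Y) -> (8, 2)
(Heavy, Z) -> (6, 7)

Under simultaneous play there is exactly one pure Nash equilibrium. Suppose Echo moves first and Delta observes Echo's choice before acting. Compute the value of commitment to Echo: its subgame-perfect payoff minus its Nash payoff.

Work backward from Delta's decision.
- W: Delta compares 2, 9, 2 and picks Medium; Echo would get 6.
- X: Delta compares 3, 7, 4 and picks Medium; Echo would get 1.
- Y: Delta compares 5, 6, 8 and picks Heavy; Echo would get 2.
- Z: Delta compares 3, 0, 6 and picks Heavy; Echo would get 7.
Echo's induced payoffs are 6, 1, 2, 7, so Echo commits to Z. Subgame-perfect outcome: (Heavy, Z) with payoffs (6, 7).
For the simultaneous game, intersect best replies.
Delta's best replies: W→Medium; X→Medium; Y→Heavy; Z→Heavy.
Echo's best replies: Light→W; Medium→W; Heavy→W.
The unique mutual best reply is (Medium, W), giving (9, 6).
Echo's commitment gain: 7 − 6 = 1.

1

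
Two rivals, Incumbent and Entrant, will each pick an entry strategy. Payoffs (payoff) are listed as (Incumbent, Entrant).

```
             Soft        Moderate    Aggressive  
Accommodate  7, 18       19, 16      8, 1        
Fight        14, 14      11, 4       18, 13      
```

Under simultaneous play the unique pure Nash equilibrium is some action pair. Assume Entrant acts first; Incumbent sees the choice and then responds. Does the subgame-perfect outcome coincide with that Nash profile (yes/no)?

Incumbent best-responds to each possible Entrant move:
- Soft → Incumbent plays Fight (best of 7, 14); Entrant gets 14.
- Moderate → Incumbent plays Accommodate (best of 19, 11); Entrant gets 16.
- Aggressive → Incumbent plays Fight (best of 8, 18); Entrant gets 13.
Entrant's induced payoffs are 14, 16, 13, so Entrant commits to Moderate. Subgame-perfect outcome: (Accommodate, Moderate) with payoffs (19, 16).
Under simultaneous play:
Incumbent's best replies: Soft→Fight; Moderate→Accommodate; Aggressive→Fight.
Entrant's best replies: Accommodate→Soft; Fight→Soft.
The unique mutual best reply is (Fight, Soft), giving (14, 14).
Sequential outcome (Accommodate, Moderate) differs from the Nash profile (Fight, Soft).

no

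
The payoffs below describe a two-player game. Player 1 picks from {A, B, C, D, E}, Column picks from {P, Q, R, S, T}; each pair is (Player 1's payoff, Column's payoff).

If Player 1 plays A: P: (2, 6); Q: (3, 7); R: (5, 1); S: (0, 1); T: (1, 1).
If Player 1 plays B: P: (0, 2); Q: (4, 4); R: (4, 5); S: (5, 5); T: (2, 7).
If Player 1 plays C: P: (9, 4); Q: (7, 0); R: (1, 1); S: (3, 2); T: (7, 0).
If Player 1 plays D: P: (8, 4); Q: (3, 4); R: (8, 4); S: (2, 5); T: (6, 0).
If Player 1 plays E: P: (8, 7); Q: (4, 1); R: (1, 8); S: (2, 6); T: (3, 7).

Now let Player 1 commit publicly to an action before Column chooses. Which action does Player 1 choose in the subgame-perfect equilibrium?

C

Work backward from Column's decision.
- A → Column plays Q (best of 6, 7, 1, 1, 1); Player 1 gets 3.
- B → Column plays T (best of 2, 4, 5, 5, 7); Player 1 gets 2.
- C → Column plays P (best of 4, 0, 1, 2, 0); Player 1 gets 9.
- D → Column plays S (best of 4, 4, 4, 5, 0); Player 1 gets 2.
- E → Column plays R (best of 7, 1, 8, 6, 7); Player 1 gets 1.
Maximizing over 3, 2, 9, 2, 1, Player 1 chooses C. Subgame-perfect outcome: (C, P) with payoffs (9, 4).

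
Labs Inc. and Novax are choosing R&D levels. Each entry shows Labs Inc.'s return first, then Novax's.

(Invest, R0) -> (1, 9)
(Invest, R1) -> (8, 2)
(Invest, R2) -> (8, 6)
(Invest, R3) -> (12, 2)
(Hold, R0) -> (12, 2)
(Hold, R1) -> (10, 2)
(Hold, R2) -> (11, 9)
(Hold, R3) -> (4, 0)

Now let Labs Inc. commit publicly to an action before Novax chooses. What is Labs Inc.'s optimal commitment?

Solve by backward induction (Labs Inc. leads).
- Invest → Novax plays R0 (best of 9, 2, 6, 2); Labs Inc. gets 1.
- Hold → Novax plays R2 (best of 2, 2, 9, 0); Labs Inc. gets 11.
Maximizing over 1, 11, Labs Inc. chooses Hold. Subgame-perfect outcome: (Hold, R2) with payoffs (11, 9).

Hold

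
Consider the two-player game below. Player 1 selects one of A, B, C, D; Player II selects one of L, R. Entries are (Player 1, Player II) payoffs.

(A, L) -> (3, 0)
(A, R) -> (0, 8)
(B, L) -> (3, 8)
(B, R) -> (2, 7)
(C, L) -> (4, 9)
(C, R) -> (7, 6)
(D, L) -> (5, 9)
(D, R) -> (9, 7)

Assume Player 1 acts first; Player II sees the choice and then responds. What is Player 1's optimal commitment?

D

Player II best-responds to each possible Player 1 move:
- A: Player II compares 0, 8 and picks R; Player 1 would get 0.
- B: Player II compares 8, 7 and picks L; Player 1 would get 3.
- C: Player II compares 9, 6 and picks L; Player 1 would get 4.
- D: Player II compares 9, 7 and picks L; Player 1 would get 5.
Among 0, 3, 4, 5, the best is 5 at D. Subgame-perfect outcome: (D, L) with payoffs (5, 9).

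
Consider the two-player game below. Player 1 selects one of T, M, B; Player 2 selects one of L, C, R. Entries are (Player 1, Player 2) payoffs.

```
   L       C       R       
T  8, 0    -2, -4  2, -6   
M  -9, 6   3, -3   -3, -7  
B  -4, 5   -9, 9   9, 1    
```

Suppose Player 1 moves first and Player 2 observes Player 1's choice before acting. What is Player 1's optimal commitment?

Work backward from Player 2's decision.
- T: BR = L, leader payoff 8.
- M: BR = L, leader payoff -9.
- B: BR = C, leader payoff -9.
Maximizing over 8, -9, -9, Player 1 chooses T. Subgame-perfect outcome: (T, L) with payoffs (8, 0).

T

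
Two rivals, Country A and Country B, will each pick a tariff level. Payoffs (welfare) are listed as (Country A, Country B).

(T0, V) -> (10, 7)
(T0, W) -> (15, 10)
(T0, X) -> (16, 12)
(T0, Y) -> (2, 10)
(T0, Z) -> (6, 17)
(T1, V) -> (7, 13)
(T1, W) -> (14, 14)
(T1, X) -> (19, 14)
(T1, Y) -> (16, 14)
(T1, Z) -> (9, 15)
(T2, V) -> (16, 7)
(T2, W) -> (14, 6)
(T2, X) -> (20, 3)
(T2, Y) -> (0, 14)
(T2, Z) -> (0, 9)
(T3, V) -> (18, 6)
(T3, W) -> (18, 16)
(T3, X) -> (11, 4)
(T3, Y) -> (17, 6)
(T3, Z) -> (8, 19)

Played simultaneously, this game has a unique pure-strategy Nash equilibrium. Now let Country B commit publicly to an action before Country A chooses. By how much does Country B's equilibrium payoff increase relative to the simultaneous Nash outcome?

Backward induction with Country B moving first.
- V → Country A plays T3 (best of 10, 7, 16, 18); Country B gets 6.
- W → Country A plays T3 (best of 15, 14, 14, 18); Country B gets 16.
- X → Country A plays T2 (best of 16, 19, 20, 11); Country B gets 3.
- Y → Country A plays T3 (best of 2, 16, 0, 17); Country B gets 6.
- Z → Country A plays T1 (best of 6, 9, 0, 8); Country B gets 15.
Country B's induced payoffs are 6, 16, 3, 6, 15, so Country B commits to W. Subgame-perfect outcome: (T3, W) with payoffs (18, 16).
Now find the simultaneous Nash equilibrium.
Country A's best replies: V→T3; W→T3; X→T2; Y→T3; Z→T1.
Country B's best replies: T0→Z; T1→Z; T2→Y; T3→Z.
The unique mutual best reply is (T1, Z), giving (9, 15).
Country B's commitment gain: 16 − 15 = 1.

1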